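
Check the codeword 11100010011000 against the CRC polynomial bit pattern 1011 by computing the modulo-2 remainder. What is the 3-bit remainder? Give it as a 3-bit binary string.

000

Modulo-2 division of 11100010011000 by 1011:
  pos 0: 1110 XOR 1011 = 0101
  pos 1: 1010 XOR 1011 = 0001
  pos 4: 1010 XOR 1011 = 0001
  pos 7: 1011 XOR 1011 = 0000
Remainder = 000 (zero — the frame passes the CRC check).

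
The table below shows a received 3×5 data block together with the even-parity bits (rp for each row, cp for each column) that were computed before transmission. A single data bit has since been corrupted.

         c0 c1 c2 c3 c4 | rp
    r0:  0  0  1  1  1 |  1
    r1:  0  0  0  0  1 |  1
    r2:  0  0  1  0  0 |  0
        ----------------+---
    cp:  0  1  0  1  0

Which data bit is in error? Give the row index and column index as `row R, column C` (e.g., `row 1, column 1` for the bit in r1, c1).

row 2, column 1

Recompute each row's even parity and compare to rp:
  r0: data parity 1, sent rp 1 → ok
  r1: data parity 1, sent rp 1 → ok
  r2: data parity 1, sent rp 0 → mismatch
Recompute each column's even parity and compare to cp:
  c0: data parity 0, sent cp 0 → ok
  c1: data parity 0, sent cp 1 → mismatch
  c2: data parity 0, sent cp 0 → ok
  c3: data parity 1, sent cp 1 → ok
  c4: data parity 0, sent cp 0 → ok
Exactly one row (r2) and one column (c1) fail → the flipped bit is at their intersection.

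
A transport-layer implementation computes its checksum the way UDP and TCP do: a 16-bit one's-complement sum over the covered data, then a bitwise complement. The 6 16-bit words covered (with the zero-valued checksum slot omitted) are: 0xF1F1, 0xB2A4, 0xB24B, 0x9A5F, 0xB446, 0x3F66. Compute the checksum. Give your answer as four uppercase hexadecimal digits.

1B11

One's-complement addition (fold any carry out of bit 15 back into bit 0):
  0xF1F1 + 0xB2A4 = 0x1A495 → wrap carry → 0xA496
  0xA496 + 0xB24B = 0x156E1 → wrap carry → 0x56E2
  0x56E2 + 0x9A5F = 0x0F141
  0xF141 + 0xB446 = 0x1A587 → wrap carry → 0xA588
  0xA588 + 0x3F66 = 0x0E4EE
One's-complement sum = 0xE4EE.
Checksum = ~0xE4EE & 0xFFFF = 0x1B11.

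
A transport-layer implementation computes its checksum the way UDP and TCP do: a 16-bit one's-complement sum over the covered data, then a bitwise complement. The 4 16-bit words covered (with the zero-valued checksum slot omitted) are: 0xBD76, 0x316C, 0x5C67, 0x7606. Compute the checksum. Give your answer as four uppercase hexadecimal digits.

3EAF

One's-complement addition (fold any carry out of bit 15 back into bit 0):
  0xBD76 + 0x316C = 0x0EEE2
  0xEEE2 + 0x5C67 = 0x14B49 → wrap carry → 0x4B4A
  0x4B4A + 0x7606 = 0x0C150
One's-complement sum = 0xC150.
Checksum = ~0xC150 & 0xFFFF = 0x3EAF.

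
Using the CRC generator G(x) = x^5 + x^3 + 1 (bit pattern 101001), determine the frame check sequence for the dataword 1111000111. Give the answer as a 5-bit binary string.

Append 5 zeros: 111100011100000. Divide by 101001 (XOR where the leading bit is 1):
  pos 0: 111100 XOR 101001 = 010101
  pos 1: 101010 XOR 101001 = 000011
  pos 5: 111110 XOR 101001 = 010111
  pos 6: 101110 XOR 101001 = 000111
  pos 9: 111000 XOR 101001 = 010001
Remainder (last 5 bits) = 10001. This is the CRC / FCS.

10001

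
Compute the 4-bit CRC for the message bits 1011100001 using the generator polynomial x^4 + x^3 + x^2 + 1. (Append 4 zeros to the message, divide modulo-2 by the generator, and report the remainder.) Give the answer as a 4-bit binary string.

Append 4 zeros: 10111000010000. Divide by 11101 (XOR where the leading bit is 1):
  pos 0: 10111 XOR 11101 = 01010
  pos 1: 10100 XOR 11101 = 01001
  pos 2: 10010 XOR 11101 = 01111
  pos 3: 11110 XOR 11101 = 00011
  pos 6: 11010 XOR 11101 = 00111
  pos 8: 11100 XOR 11101 = 00001
Remainder (last 4 bits) = 0010. This is the CRC / FCS.

0010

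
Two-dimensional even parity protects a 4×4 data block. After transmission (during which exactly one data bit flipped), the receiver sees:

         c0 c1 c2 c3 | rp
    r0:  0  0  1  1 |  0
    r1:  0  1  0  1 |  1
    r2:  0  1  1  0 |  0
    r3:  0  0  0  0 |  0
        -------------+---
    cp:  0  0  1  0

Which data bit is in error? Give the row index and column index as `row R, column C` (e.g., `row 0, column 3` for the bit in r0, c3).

row 1, column 2

Recompute each row's even parity and compare to rp:
  r0: data parity 0, sent rp 0 → ok
  r1: data parity 0, sent rp 1 → mismatch
  r2: data parity 0, sent rp 0 → ok
  r3: data parity 0, sent rp 0 → ok
Recompute each column's even parity and compare to cp:
  c0: data parity 0, sent cp 0 → ok
  c1: data parity 0, sent cp 0 → ok
  c2: data parity 0, sent cp 1 → mismatch
  c3: data parity 0, sent cp 0 → ok
Exactly one row (r1) and one column (c2) fail → the flipped bit is at their intersection.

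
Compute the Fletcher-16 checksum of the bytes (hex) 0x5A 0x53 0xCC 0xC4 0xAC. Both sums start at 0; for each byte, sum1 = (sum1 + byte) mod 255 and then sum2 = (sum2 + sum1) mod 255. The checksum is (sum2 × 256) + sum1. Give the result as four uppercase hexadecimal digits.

ADEB

Running sums (mod 255):
  after byte 0 (0x5A): sum1=90, sum2=90
  after byte 1 (0x53): sum1=173, sum2=8
  after byte 2 (0xCC): sum1=122, sum2=130
  after byte 3 (0xC4): sum1=63, sum2=193
  after byte 4 (0xAC): sum1=235, sum2=173
Checksum = sum2·256 + sum1 = 173·256 + 235 = 44523 = 0xADEB.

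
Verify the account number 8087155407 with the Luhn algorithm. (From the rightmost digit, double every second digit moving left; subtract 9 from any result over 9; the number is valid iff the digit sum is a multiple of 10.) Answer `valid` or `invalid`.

From the right, keep odd positions and double even positions (subtract 9 from any doubled value over 9):
  doubled (positions 2,4,...): 0 1 2 7 7 → sum 17
  kept (positions 1,3,...): 7 4 5 7 0 → sum 23
Total = 40.
40 mod 10 = 0, so the number is valid.

valid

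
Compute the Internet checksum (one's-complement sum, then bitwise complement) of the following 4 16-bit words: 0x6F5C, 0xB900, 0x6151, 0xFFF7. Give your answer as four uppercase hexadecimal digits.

7659

One's-complement addition (fold any carry out of bit 15 back into bit 0):
  0x6F5C + 0xB900 = 0x1285C → wrap carry → 0x285D
  0x285D + 0x6151 = 0x089AE
  0x89AE + 0xFFF7 = 0x189A5 → wrap carry → 0x89A6
One's-complement sum = 0x89A6.
Checksum = ~0x89A6 & 0xFFFF = 0x7659.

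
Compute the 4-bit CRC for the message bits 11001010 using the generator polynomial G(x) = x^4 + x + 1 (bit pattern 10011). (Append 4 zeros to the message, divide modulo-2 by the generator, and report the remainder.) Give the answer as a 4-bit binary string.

Append 4 zeros: 110010100000. Divide by 10011 (XOR where the leading bit is 1):
  pos 0: 11001 XOR 10011 = 01010
  pos 1: 10100 XOR 10011 = 00111
  pos 3: 11110 XOR 10011 = 01101
  pos 4: 11010 XOR 10011 = 01001
  pos 5: 10010 XOR 10011 = 00001
Remainder (last 4 bits) = 0100. This is the CRC / FCS.

0100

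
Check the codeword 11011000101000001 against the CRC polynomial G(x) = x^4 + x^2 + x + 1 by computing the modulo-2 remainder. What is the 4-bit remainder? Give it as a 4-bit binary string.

1011

Modulo-2 division of 11011000101000001 by 10111:
  pos 0: 11011 XOR 10111 = 01100
  pos 1: 11000 XOR 10111 = 01111
  pos 2: 11110 XOR 10111 = 01001
  pos 3: 10010 XOR 10111 = 00101
  pos 5: 10110 XOR 10111 = 00001
  pos 9: 11000 XOR 10111 = 01111
  pos 10: 11110 XOR 10111 = 01001
  pos 11: 10010 XOR 10111 = 00101
Remainder = 1011 (nonzero — an error is detected).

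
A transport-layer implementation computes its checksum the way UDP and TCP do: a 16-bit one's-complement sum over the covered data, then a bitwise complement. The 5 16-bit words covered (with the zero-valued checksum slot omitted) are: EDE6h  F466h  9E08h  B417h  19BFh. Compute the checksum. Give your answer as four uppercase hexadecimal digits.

One's-complement addition (fold any carry out of bit 15 back into bit 0):
  0xEDE6 + 0xF466 = 0x1E24C → wrap carry → 0xE24D
  0xE24D + 0x9E08 = 0x18055 → wrap carry → 0x8056
  0x8056 + 0xB417 = 0x1346D → wrap carry → 0x346E
  0x346E + 0x19BF = 0x04E2D
One's-complement sum = 0x4E2D.
Checksum = ~0x4E2D & 0xFFFF = 0xB1D2.

B1D2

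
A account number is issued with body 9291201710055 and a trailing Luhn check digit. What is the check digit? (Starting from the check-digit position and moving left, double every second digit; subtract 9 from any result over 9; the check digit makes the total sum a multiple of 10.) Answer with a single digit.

Partial digits right→left: 5 5 0 0 1 7 1 0 2 1 9 2 9
Double every second digit counting from the check-digit position (so the 1st, 3rd, 5th, ... of the partial from the right).
  doubled (with −9 where >9): 1 0 2 2 4 9 9 → sum 27
  kept as-is: 5 0 7 0 1 2 → sum 15
Total = 27 + 15 = 42.
Check digit = (10 − (42 mod 10)) mod 10 = 8.

8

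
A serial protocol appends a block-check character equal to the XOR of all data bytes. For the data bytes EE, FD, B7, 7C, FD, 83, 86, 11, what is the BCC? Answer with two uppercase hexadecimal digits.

31

XOR the bytes together:
  start with 0xEE
  0xEE ⊕ 0xFD = 0x13
  0x13 ⊕ 0xB7 = 0xA4
  0xA4 ⊕ 0x7C = 0xD8
  0xD8 ⊕ 0xFD = 0x25
  0x25 ⊕ 0x83 = 0xA6
  0xA6 ⊕ 0x86 = 0x20
  0x20 ⊕ 0x11 = 0x31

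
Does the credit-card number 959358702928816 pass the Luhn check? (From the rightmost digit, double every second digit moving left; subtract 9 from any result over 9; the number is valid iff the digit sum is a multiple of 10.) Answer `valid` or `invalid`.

From the right, keep odd positions and double even positions (subtract 9 from any doubled value over 9):
  doubled (positions 2,4,...): 2 7 9 0 7 6 1 → sum 32
  kept (positions 1,3,...): 6 8 2 2 7 5 9 9 → sum 48
Total = 80.
80 mod 10 = 0, so the number is valid.

valid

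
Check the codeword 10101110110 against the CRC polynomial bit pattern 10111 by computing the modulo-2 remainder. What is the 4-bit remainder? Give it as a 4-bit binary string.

1110

Modulo-2 division of 10101110110 by 10111:
  pos 0: 10101 XOR 10111 = 00010
  pos 3: 10110 XOR 10111 = 00001
Remainder = 1110 (nonzero — an error is detected).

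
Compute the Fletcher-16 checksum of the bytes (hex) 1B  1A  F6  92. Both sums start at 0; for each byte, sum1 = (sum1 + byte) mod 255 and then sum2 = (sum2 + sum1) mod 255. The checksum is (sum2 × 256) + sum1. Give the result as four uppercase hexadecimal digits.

3BBE

Running sums (mod 255):
  after byte 0 (1B): sum1=27, sum2=27
  after byte 1 (1A): sum1=53, sum2=80
  after byte 2 (F6): sum1=44, sum2=124
  after byte 3 (92): sum1=190, sum2=59
Checksum = sum2·256 + sum1 = 59·256 + 190 = 15294 = 0x3BBE.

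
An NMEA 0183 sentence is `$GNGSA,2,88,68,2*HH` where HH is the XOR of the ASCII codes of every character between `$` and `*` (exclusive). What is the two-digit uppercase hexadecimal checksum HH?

52

XOR the ASCII codes of the payload characters:
  'G' = 0x47 → acc = 0x47
  'N' = 0x4E → acc = 0x09
  'G' = 0x47 → acc = 0x4E
  'S' = 0x53 → acc = 0x1D
  'A' = 0x41 → acc = 0x5C
  ',' = 0x2C → acc = 0x70
  '2' = 0x32 → acc = 0x42
  ',' = 0x2C → acc = 0x6E
  '8' = 0x38 → acc = 0x56
  '8' = 0x38 → acc = 0x6E
  ',' = 0x2C → acc = 0x42
  '6' = 0x36 → acc = 0x74
  '8' = 0x38 → acc = 0x4C
  ',' = 0x2C → acc = 0x60
  '2' = 0x32 → acc = 0x52
Checksum = 0x52.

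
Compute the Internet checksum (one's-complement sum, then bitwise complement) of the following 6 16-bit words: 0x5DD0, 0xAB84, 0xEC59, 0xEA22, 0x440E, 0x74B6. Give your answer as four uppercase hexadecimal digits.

One's-complement addition (fold any carry out of bit 15 back into bit 0):
  0x5DD0 + 0xAB84 = 0x10954 → wrap carry → 0x0955
  0x0955 + 0xEC59 = 0x0F5AE
  0xF5AE + 0xEA22 = 0x1DFD0 → wrap carry → 0xDFD1
  0xDFD1 + 0x440E = 0x123DF → wrap carry → 0x23E0
  0x23E0 + 0x74B6 = 0x09896
One's-complement sum = 0x9896.
Checksum = ~0x9896 & 0xFFFF = 0x6769.

6769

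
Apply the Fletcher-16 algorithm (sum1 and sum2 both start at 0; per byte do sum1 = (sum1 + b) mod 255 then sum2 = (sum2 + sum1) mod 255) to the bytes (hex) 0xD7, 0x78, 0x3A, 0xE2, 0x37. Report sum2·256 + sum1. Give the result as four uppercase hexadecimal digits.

C4A4

Running sums (mod 255):
  after byte 0 (0xD7): sum1=215, sum2=215
  after byte 1 (0x78): sum1=80, sum2=40
  after byte 2 (0x3A): sum1=138, sum2=178
  after byte 3 (0xE2): sum1=109, sum2=32
  after byte 4 (0x37): sum1=164, sum2=196
Checksum = sum2·256 + sum1 = 196·256 + 164 = 50340 = 0xC4A4.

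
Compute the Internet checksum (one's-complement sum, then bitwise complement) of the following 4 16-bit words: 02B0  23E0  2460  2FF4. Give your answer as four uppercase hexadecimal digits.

One's-complement addition (fold any carry out of bit 15 back into bit 0):
  0x02B0 + 0x23E0 = 0x02690
  0x2690 + 0x2460 = 0x04AF0
  0x4AF0 + 0x2FF4 = 0x07AE4
One's-complement sum = 0x7AE4.
Checksum = ~0x7AE4 & 0xFFFF = 0x851B.

851B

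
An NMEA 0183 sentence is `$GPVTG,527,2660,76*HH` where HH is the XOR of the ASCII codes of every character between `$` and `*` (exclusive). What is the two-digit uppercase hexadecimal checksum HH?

4D

XOR the ASCII codes of the payload characters:
  'G' = 0x47 → acc = 0x47
  'P' = 0x50 → acc = 0x17
  'V' = 0x56 → acc = 0x41
  'T' = 0x54 → acc = 0x15
  'G' = 0x47 → acc = 0x52
  ',' = 0x2C → acc = 0x7E
  '5' = 0x35 → acc = 0x4B
  '2' = 0x32 → acc = 0x79
  '7' = 0x37 → acc = 0x4E
  ',' = 0x2C → acc = 0x62
  '2' = 0x32 → acc = 0x50
  '6' = 0x36 → acc = 0x66
  '6' = 0x36 → acc = 0x50
  '0' = 0x30 → acc = 0x60
  ',' = 0x2C → acc = 0x4C
  '7' = 0x37 → acc = 0x7B
  '6' = 0x36 → acc = 0x4D
Checksum = 0x4D.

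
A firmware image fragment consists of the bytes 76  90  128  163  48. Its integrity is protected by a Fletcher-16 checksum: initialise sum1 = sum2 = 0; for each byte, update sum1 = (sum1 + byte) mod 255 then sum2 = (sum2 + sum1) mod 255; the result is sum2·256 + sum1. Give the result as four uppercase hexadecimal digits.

DFFA

Running sums (mod 255):
  after byte 0 (76): sum1=76, sum2=76
  after byte 1 (90): sum1=166, sum2=242
  after byte 2 (128): sum1=39, sum2=26
  after byte 3 (163): sum1=202, sum2=228
  after byte 4 (48): sum1=250, sum2=223
Checksum = sum2·256 + sum1 = 223·256 + 250 = 57338 = 0xDFFA.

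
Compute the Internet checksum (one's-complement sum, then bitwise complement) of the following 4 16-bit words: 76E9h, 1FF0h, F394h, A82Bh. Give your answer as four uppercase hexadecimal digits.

One's-complement addition (fold any carry out of bit 15 back into bit 0):
  0x76E9 + 0x1FF0 = 0x096D9
  0x96D9 + 0xF394 = 0x18A6D → wrap carry → 0x8A6E
  0x8A6E + 0xA82B = 0x13299 → wrap carry → 0x329A
One's-complement sum = 0x329A.
Checksum = ~0x329A & 0xFFFF = 0xCD65.

CD65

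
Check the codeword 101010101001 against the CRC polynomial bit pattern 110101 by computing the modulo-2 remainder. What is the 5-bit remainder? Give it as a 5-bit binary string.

Modulo-2 division of 101010101001 by 110101:
  pos 0: 101010 XOR 110101 = 011111
  pos 1: 111111 XOR 110101 = 001010
  pos 3: 101001 XOR 110101 = 011100
  pos 4: 111000 XOR 110101 = 001101
  pos 6: 110101 XOR 110101 = 000000
Remainder = 00000 (zero — the frame passes the CRC check).

00000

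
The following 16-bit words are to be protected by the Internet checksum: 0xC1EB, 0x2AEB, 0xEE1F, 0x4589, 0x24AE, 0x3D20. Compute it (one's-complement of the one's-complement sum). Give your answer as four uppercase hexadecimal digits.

One's-complement addition (fold any carry out of bit 15 back into bit 0):
  0xC1EB + 0x2AEB = 0x0ECD6
  0xECD6 + 0xEE1F = 0x1DAF5 → wrap carry → 0xDAF6
  0xDAF6 + 0x4589 = 0x1207F → wrap carry → 0x2080
  0x2080 + 0x24AE = 0x0452E
  0x452E + 0x3D20 = 0x0824E
One's-complement sum = 0x824E.
Checksum = ~0x824E & 0xFFFF = 0x7DB1.

7DB1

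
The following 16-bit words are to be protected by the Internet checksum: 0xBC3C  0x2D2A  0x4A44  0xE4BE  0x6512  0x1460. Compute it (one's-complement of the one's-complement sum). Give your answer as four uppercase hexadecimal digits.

One's-complement addition (fold any carry out of bit 15 back into bit 0):
  0xBC3C + 0x2D2A = 0x0E966
  0xE966 + 0x4A44 = 0x133AA → wrap carry → 0x33AB
  0x33AB + 0xE4BE = 0x11869 → wrap carry → 0x186A
  0x186A + 0x6512 = 0x07D7C
  0x7D7C + 0x1460 = 0x091DC
One's-complement sum = 0x91DC.
Checksum = ~0x91DC & 0xFFFF = 0x6E23.

6E23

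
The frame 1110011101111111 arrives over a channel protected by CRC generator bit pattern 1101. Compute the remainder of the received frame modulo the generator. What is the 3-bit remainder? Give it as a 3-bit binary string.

Modulo-2 division of 1110011101111111 by 1101:
  pos 0: 1110 XOR 1101 = 0011
  pos 2: 1101 XOR 1101 = 0000
  pos 6: 1101 XOR 1101 = 0000
  pos 10: 1111 XOR 1101 = 0010
  pos 12: 1011 XOR 1101 = 0110
Remainder = 110 (nonzero — an error is detected).

110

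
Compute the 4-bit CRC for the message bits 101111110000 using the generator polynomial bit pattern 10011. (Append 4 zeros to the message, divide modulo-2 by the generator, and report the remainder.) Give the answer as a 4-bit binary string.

Append 4 zeros: 1011111100000000. Divide by 10011 (XOR where the leading bit is 1):
  pos 0: 10111 XOR 10011 = 00100
  pos 2: 10011 XOR 10011 = 00000
  pos 7: 10000 XOR 10011 = 00011
  pos 10: 11000 XOR 10011 = 01011
  pos 11: 10110 XOR 10011 = 00101
Remainder (last 4 bits) = 0101. This is the CRC / FCS.

0101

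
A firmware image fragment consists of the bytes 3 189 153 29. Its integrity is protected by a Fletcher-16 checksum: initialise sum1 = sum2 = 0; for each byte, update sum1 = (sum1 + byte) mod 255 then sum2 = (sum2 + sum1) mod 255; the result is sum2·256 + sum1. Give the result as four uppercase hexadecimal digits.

9577

Running sums (mod 255):
  after byte 0 (3): sum1=3, sum2=3
  after byte 1 (189): sum1=192, sum2=195
  after byte 2 (153): sum1=90, sum2=30
  after byte 3 (29): sum1=119, sum2=149
Checksum = sum2·256 + sum1 = 149·256 + 119 = 38263 = 0x9577.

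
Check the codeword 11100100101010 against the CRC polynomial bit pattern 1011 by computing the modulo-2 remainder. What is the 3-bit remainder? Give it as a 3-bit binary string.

Modulo-2 division of 11100100101010 by 1011:
  pos 0: 1110 XOR 1011 = 0101
  pos 1: 1010 XOR 1011 = 0001
  pos 4: 1100 XOR 1011 = 0111
  pos 5: 1111 XOR 1011 = 0100
  pos 6: 1000 XOR 1011 = 0011
  pos 8: 1110 XOR 1011 = 0101
  pos 9: 1011 XOR 1011 = 0000
Remainder = 000 (zero — the frame passes the CRC check).

000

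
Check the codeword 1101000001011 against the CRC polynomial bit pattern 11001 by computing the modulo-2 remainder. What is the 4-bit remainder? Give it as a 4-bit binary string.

0000

Modulo-2 division of 1101000001011 by 11001:
  pos 0: 11010 XOR 11001 = 00011
  pos 3: 11000 XOR 11001 = 00001
  pos 7: 10101 XOR 11001 = 01100
  pos 8: 11001 XOR 11001 = 00000
Remainder = 0000 (zero — the frame passes the CRC check).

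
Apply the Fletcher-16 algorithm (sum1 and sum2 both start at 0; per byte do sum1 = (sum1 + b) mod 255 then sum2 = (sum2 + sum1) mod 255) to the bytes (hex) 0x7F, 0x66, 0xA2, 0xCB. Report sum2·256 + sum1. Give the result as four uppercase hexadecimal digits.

4254

Running sums (mod 255):
  after byte 0 (0x7F): sum1=127, sum2=127
  after byte 1 (0x66): sum1=229, sum2=101
  after byte 2 (0xA2): sum1=136, sum2=237
  after byte 3 (0xCB): sum1=84, sum2=66
Checksum = sum2·256 + sum1 = 66·256 + 84 = 16980 = 0x4254.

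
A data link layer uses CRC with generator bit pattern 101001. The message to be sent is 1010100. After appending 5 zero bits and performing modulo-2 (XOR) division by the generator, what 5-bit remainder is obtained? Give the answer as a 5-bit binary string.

11111

Append 5 zeros: 101010000000. Divide by 101001 (XOR where the leading bit is 1):
  pos 0: 101010 XOR 101001 = 000011
  pos 4: 110000 XOR 101001 = 011001
  pos 5: 110010 XOR 101001 = 011011
  pos 6: 110110 XOR 101001 = 011111
Remainder (last 5 bits) = 11111. This is the CRC / FCS.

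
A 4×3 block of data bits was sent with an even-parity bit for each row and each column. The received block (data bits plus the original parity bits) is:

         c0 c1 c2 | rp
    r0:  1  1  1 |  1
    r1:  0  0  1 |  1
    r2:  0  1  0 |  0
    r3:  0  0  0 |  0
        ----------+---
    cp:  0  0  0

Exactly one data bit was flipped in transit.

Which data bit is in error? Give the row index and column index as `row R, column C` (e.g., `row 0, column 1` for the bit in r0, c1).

row 2, column 0

Recompute each row's even parity and compare to rp:
  r0: data parity 1, sent rp 1 → ok
  r1: data parity 1, sent rp 1 → ok
  r2: data parity 1, sent rp 0 → mismatch
  r3: data parity 0, sent rp 0 → ok
Recompute each column's even parity and compare to cp:
  c0: data parity 1, sent cp 0 → mismatch
  c1: data parity 0, sent cp 0 → ok
  c2: data parity 0, sent cp 0 → ok
Exactly one row (r2) and one column (c0) fail → the flipped bit is at their intersection.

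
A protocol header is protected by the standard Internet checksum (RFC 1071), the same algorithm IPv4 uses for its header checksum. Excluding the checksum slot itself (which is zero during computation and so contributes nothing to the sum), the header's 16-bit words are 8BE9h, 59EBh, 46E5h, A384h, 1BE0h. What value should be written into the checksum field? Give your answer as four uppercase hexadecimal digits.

13E1

One's-complement addition (fold any carry out of bit 15 back into bit 0):
  0x8BE9 + 0x59EB = 0x0E5D4
  0xE5D4 + 0x46E5 = 0x12CB9 → wrap carry → 0x2CBA
  0x2CBA + 0xA384 = 0x0D03E
  0xD03E + 0x1BE0 = 0x0EC1E
One's-complement sum = 0xEC1E.
Checksum = ~0xEC1E & 0xFFFF = 0x13E1.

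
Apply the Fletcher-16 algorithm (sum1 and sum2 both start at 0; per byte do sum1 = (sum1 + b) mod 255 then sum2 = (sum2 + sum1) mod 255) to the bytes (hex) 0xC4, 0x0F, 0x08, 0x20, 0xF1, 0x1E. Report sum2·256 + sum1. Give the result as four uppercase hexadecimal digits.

Running sums (mod 255):
  after byte 0 (0xC4): sum1=196, sum2=196
  after byte 1 (0x0F): sum1=211, sum2=152
  after byte 2 (0x08): sum1=219, sum2=116
  after byte 3 (0x20): sum1=251, sum2=112
  after byte 4 (0xF1): sum1=237, sum2=94
  after byte 5 (0x1E): sum1=12, sum2=106
Checksum = sum2·256 + sum1 = 106·256 + 12 = 27148 = 0x6A0C.

6A0C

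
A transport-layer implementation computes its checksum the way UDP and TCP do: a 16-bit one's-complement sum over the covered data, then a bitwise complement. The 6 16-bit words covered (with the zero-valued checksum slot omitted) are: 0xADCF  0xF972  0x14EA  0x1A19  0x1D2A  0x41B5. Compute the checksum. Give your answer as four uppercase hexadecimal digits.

CADA

One's-complement addition (fold any carry out of bit 15 back into bit 0):
  0xADCF + 0xF972 = 0x1A741 → wrap carry → 0xA742
  0xA742 + 0x14EA = 0x0BC2C
  0xBC2C + 0x1A19 = 0x0D645
  0xD645 + 0x1D2A = 0x0F36F
  0xF36F + 0x41B5 = 0x13524 → wrap carry → 0x3525
One's-complement sum = 0x3525.
Checksum = ~0x3525 & 0xFFFF = 0xCADA.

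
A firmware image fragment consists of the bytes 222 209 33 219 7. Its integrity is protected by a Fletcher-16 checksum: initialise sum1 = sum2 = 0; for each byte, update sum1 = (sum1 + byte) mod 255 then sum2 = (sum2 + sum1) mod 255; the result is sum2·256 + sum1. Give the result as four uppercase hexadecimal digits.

C3B4

Running sums (mod 255):
  after byte 0 (222): sum1=222, sum2=222
  after byte 1 (209): sum1=176, sum2=143
  after byte 2 (33): sum1=209, sum2=97
  after byte 3 (219): sum1=173, sum2=15
  after byte 4 (7): sum1=180, sum2=195
Checksum = sum2·256 + sum1 = 195·256 + 180 = 50100 = 0xC3B4.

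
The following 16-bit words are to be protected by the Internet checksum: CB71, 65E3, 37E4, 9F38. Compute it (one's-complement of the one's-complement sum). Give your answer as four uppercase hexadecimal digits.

One's-complement addition (fold any carry out of bit 15 back into bit 0):
  0xCB71 + 0x65E3 = 0x13154 → wrap carry → 0x3155
  0x3155 + 0x37E4 = 0x06939
  0x6939 + 0x9F38 = 0x10871 → wrap carry → 0x0872
One's-complement sum = 0x0872.
Checksum = ~0x0872 & 0xFFFF = 0xF78D.

F78D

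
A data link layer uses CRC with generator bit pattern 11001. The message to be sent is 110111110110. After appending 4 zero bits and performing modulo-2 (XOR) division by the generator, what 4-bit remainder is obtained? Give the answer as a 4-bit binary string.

0110

Append 4 zeros: 1101111101100000. Divide by 11001 (XOR where the leading bit is 1):
  pos 0: 11011 XOR 11001 = 00010
  pos 3: 10111 XOR 11001 = 01110
  pos 4: 11100 XOR 11001 = 00101
  pos 6: 10111 XOR 11001 = 01110
  pos 7: 11100 XOR 11001 = 00101
  pos 9: 10100 XOR 11001 = 01101
  pos 10: 11010 XOR 11001 = 00011
Remainder (last 4 bits) = 0110. This is the CRC / FCS.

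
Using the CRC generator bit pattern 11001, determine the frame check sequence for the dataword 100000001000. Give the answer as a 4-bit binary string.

Append 4 zeros: 1000000010000000. Divide by 11001 (XOR where the leading bit is 1):
  pos 0: 10000 XOR 11001 = 01001
  pos 1: 10010 XOR 11001 = 01011
  pos 2: 10110 XOR 11001 = 01111
  pos 3: 11110 XOR 11001 = 00111
  pos 5: 11110 XOR 11001 = 00111
  pos 7: 11100 XOR 11001 = 00101
  pos 9: 10100 XOR 11001 = 01101
  pos 10: 11010 XOR 11001 = 00011
Remainder (last 4 bits) = 0110. This is the CRC / FCS.

0110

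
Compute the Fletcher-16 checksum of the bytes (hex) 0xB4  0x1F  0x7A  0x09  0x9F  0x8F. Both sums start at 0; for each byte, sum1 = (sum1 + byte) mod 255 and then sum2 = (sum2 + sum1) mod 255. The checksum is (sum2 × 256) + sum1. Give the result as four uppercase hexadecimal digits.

AB86

Running sums (mod 255):
  after byte 0 (0xB4): sum1=180, sum2=180
  after byte 1 (0x1F): sum1=211, sum2=136
  after byte 2 (0x7A): sum1=78, sum2=214
  after byte 3 (0x09): sum1=87, sum2=46
  after byte 4 (0x9F): sum1=246, sum2=37
  after byte 5 (0x8F): sum1=134, sum2=171
Checksum = sum2·256 + sum1 = 171·256 + 134 = 43910 = 0xAB86.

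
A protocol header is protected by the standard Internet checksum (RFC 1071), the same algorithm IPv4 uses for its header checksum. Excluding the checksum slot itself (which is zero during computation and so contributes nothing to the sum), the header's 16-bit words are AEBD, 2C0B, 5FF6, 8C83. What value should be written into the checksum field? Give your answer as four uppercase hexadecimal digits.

38BD

One's-complement addition (fold any carry out of bit 15 back into bit 0):
  0xAEBD + 0x2C0B = 0x0DAC8
  0xDAC8 + 0x5FF6 = 0x13ABE → wrap carry → 0x3ABF
  0x3ABF + 0x8C83 = 0x0C742
One's-complement sum = 0xC742.
Checksum = ~0xC742 & 0xFFFF = 0x38BD.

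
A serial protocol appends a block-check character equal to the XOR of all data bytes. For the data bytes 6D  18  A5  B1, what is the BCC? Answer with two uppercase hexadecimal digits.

61

XOR the bytes together:
  start with 0x6D
  0x6D ⊕ 0x18 = 0x75
  0x75 ⊕ 0xA5 = 0xD0
  0xD0 ⊕ 0xB1 = 0x61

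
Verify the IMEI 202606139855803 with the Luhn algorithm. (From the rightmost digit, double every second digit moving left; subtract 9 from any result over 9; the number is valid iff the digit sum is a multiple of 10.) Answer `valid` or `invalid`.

From the right, keep odd positions and double even positions (subtract 9 from any doubled value over 9):
  doubled (positions 2,4,...): 0 1 7 6 3 3 0 → sum 20
  kept (positions 1,3,...): 3 8 5 9 1 0 2 2 → sum 30
Total = 50.
50 mod 10 = 0, so the number is valid.

valid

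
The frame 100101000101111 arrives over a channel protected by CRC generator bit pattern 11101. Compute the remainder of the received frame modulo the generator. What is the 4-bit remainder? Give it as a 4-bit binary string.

Modulo-2 division of 100101000101111 by 11101:
  pos 0: 10010 XOR 11101 = 01111
  pos 1: 11111 XOR 11101 = 00010
  pos 4: 10000 XOR 11101 = 01101
  pos 5: 11011 XOR 11101 = 00110
  pos 7: 11001 XOR 11101 = 00100
  pos 9: 10011 XOR 11101 = 01110
  pos 10: 11101 XOR 11101 = 00000
Remainder = 0000 (zero — the frame passes the CRC check).

0000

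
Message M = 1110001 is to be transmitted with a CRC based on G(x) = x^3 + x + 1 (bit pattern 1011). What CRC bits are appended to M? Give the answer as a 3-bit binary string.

100

Append 3 zeros: 1110001000. Divide by 1011 (XOR where the leading bit is 1):
  pos 0: 1110 XOR 1011 = 0101
  pos 1: 1010 XOR 1011 = 0001
  pos 4: 1010 XOR 1011 = 0001
Remainder (last 3 bits) = 100. This is the CRC / FCS.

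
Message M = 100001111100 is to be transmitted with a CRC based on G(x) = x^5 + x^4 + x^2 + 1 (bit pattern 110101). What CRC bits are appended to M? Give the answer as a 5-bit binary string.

Append 5 zeros: 10000111110000000. Divide by 110101 (XOR where the leading bit is 1):
  pos 0: 100001 XOR 110101 = 010100
  pos 1: 101001 XOR 110101 = 011100
  pos 2: 111001 XOR 110101 = 001100
  pos 4: 110011 XOR 110101 = 000110
  pos 7: 110000 XOR 110101 = 000101
  pos 10: 101000 XOR 110101 = 011101
  pos 11: 111010 XOR 110101 = 001111
Remainder (last 5 bits) = 01111. This is the CRC / FCS.

01111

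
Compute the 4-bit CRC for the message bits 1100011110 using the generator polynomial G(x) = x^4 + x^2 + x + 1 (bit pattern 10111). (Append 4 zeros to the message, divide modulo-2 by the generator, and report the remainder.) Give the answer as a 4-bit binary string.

0011

Append 4 zeros: 11000111100000. Divide by 10111 (XOR where the leading bit is 1):
  pos 0: 11000 XOR 10111 = 01111
  pos 1: 11111 XOR 10111 = 01000
  pos 2: 10001 XOR 10111 = 00110
  pos 4: 11011 XOR 10111 = 01100
  pos 5: 11000 XOR 10111 = 01111
  pos 6: 11110 XOR 10111 = 01001
  pos 7: 10010 XOR 10111 = 00101
  pos 9: 10100 XOR 10111 = 00011
Remainder (last 4 bits) = 0011. This is the CRC / FCS.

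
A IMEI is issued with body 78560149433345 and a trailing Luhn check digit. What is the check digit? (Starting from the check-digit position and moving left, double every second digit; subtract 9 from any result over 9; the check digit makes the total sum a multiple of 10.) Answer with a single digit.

Partial digits right→left: 5 4 3 3 3 4 9 4 1 0 6 5 8 7
Double every second digit counting from the check-digit position (so the 1st, 3rd, 5th, ... of the partial from the right).
  doubled (with −9 where >9): 1 6 6 9 2 3 7 → sum 34
  kept as-is: 4 3 4 4 0 5 7 → sum 27
Total = 34 + 27 = 61.
Check digit = (10 − (61 mod 10)) mod 10 = 9.

9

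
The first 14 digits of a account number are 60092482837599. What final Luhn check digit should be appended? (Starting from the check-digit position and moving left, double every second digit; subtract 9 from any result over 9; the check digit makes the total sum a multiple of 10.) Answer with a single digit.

Partial digits right→left: 9 9 5 7 3 8 2 8 4 2 9 0 0 6
Double every second digit counting from the check-digit position (so the 1st, 3rd, 5th, ... of the partial from the right).
  doubled (with −9 where >9): 9 1 6 4 8 9 0 → sum 37
  kept as-is: 9 7 8 8 2 0 6 → sum 40
Total = 37 + 40 = 77.
Check digit = (10 − (77 mod 10)) mod 10 = 3.

3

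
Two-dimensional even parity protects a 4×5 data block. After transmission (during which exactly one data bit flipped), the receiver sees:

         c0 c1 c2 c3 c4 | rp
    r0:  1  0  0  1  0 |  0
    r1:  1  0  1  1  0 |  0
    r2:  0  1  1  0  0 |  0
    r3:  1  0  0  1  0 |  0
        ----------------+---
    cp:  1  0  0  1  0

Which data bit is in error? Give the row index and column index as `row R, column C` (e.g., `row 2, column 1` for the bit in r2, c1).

Recompute each row's even parity and compare to rp:
  r0: data parity 0, sent rp 0 → ok
  r1: data parity 1, sent rp 0 → mismatch
  r2: data parity 0, sent rp 0 → ok
  r3: data parity 0, sent rp 0 → ok
Recompute each column's even parity and compare to cp:
  c0: data parity 1, sent cp 1 → ok
  c1: data parity 1, sent cp 0 → mismatch
  c2: data parity 0, sent cp 0 → ok
  c3: data parity 1, sent cp 1 → ok
  c4: data parity 0, sent cp 0 → ok
Exactly one row (r1) and one column (c1) fail → the flipped bit is at their intersection.

row 1, column 1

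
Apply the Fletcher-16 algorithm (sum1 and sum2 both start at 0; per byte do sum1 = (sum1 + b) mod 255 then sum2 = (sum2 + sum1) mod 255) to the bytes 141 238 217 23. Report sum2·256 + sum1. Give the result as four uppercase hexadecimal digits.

CD6D

Running sums (mod 255):
  after byte 0 (141): sum1=141, sum2=141
  after byte 1 (238): sum1=124, sum2=10
  after byte 2 (217): sum1=86, sum2=96
  after byte 3 (23): sum1=109, sum2=205
Checksum = sum2·256 + sum1 = 205·256 + 109 = 52589 = 0xCD6D.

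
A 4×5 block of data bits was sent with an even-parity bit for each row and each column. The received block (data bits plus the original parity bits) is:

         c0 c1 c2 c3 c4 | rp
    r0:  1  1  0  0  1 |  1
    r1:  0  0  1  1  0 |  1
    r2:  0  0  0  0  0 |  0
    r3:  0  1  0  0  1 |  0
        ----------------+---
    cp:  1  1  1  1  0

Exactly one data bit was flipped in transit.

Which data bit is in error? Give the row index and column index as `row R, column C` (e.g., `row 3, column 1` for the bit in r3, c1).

Recompute each row's even parity and compare to rp:
  r0: data parity 1, sent rp 1 → ok
  r1: data parity 0, sent rp 1 → mismatch
  r2: data parity 0, sent rp 0 → ok
  r3: data parity 0, sent rp 0 → ok
Recompute each column's even parity and compare to cp:
  c0: data parity 1, sent cp 1 → ok
  c1: data parity 0, sent cp 1 → mismatch
  c2: data parity 1, sent cp 1 → ok
  c3: data parity 1, sent cp 1 → ok
  c4: data parity 0, sent cp 0 → ok
Exactly one row (r1) and one column (c1) fail → the flipped bit is at their intersection.

row 1, column 1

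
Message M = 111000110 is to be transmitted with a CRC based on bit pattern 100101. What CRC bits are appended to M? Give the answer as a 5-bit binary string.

01011

Append 5 zeros: 11100011000000. Divide by 100101 (XOR where the leading bit is 1):
  pos 0: 111000 XOR 100101 = 011101
  pos 1: 111011 XOR 100101 = 011110
  pos 2: 111101 XOR 100101 = 011000
  pos 3: 110000 XOR 100101 = 010101
  pos 4: 101010 XOR 100101 = 001111
  pos 6: 111100 XOR 100101 = 011001
  pos 7: 110010 XOR 100101 = 010111
  pos 8: 101110 XOR 100101 = 001011
Remainder (last 5 bits) = 01011. This is the CRC / FCS.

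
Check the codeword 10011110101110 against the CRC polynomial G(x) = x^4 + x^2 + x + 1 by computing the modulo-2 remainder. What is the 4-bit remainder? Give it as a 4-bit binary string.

0100

Modulo-2 division of 10011110101110 by 10111:
  pos 0: 10011 XOR 10111 = 00100
  pos 2: 10011 XOR 10111 = 00100
  pos 4: 10001 XOR 10111 = 00110
  pos 6: 11001 XOR 10111 = 01110
  pos 7: 11101 XOR 10111 = 01010
  pos 8: 10101 XOR 10111 = 00010
Remainder = 0100 (nonzero — an error is detected).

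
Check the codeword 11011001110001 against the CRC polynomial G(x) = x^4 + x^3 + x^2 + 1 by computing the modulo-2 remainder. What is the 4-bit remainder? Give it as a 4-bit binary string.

0000

Modulo-2 division of 11011001110001 by 11101:
  pos 0: 11011 XOR 11101 = 00110
  pos 2: 11000 XOR 11101 = 00101
  pos 4: 10111 XOR 11101 = 01010
  pos 5: 10101 XOR 11101 = 01000
  pos 6: 10000 XOR 11101 = 01101
  pos 7: 11010 XOR 11101 = 00111
  pos 9: 11101 XOR 11101 = 00000
Remainder = 0000 (zero — the frame passes the CRC check).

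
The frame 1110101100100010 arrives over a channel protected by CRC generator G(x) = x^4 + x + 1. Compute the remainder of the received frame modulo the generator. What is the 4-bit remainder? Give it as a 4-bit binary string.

0000

Modulo-2 division of 1110101100100010 by 10011:
  pos 0: 11101 XOR 10011 = 01110
  pos 1: 11100 XOR 10011 = 01111
  pos 2: 11111 XOR 10011 = 01100
  pos 3: 11001 XOR 10011 = 01010
  pos 4: 10100 XOR 10011 = 00111
  pos 6: 11101 XOR 10011 = 01110
  pos 7: 11100 XOR 10011 = 01111
  pos 8: 11110 XOR 10011 = 01101
  pos 9: 11010 XOR 10011 = 01001
  pos 10: 10011 XOR 10011 = 00000
Remainder = 0000 (zero — the frame passes the CRC check).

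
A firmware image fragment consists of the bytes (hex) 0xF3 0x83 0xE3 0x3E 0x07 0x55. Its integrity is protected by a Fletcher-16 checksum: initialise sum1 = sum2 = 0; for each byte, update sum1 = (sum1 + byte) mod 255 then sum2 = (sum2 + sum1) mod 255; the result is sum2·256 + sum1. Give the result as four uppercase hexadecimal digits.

F6F5

Running sums (mod 255):
  after byte 0 (0xF3): sum1=243, sum2=243
  after byte 1 (0x83): sum1=119, sum2=107
  after byte 2 (0xE3): sum1=91, sum2=198
  after byte 3 (0x3E): sum1=153, sum2=96
  after byte 4 (0x07): sum1=160, sum2=1
  after byte 5 (0x55): sum1=245, sum2=246
Checksum = sum2·256 + sum1 = 246·256 + 245 = 63221 = 0xF6F5.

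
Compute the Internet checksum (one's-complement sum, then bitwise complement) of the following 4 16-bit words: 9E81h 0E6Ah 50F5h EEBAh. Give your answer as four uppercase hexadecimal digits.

One's-complement addition (fold any carry out of bit 15 back into bit 0):
  0x9E81 + 0x0E6A = 0x0ACEB
  0xACEB + 0x50F5 = 0x0FDE0
  0xFDE0 + 0xEEBA = 0x1EC9A → wrap carry → 0xEC9B
One's-complement sum = 0xEC9B.
Checksum = ~0xEC9B & 0xFFFF = 0x1364.

1364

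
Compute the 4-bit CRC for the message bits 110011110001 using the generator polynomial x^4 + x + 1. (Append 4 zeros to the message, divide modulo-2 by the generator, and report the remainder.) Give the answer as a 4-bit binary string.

Append 4 zeros: 1100111100010000. Divide by 10011 (XOR where the leading bit is 1):
  pos 0: 11001 XOR 10011 = 01010
  pos 1: 10101 XOR 10011 = 00110
  pos 3: 11011 XOR 10011 = 01000
  pos 4: 10000 XOR 10011 = 00011
  pos 7: 11001 XOR 10011 = 01010
  pos 8: 10100 XOR 10011 = 00111
  pos 10: 11100 XOR 10011 = 01111
  pos 11: 11110 XOR 10011 = 01101
Remainder (last 4 bits) = 1101. This is the CRC / FCS.

1101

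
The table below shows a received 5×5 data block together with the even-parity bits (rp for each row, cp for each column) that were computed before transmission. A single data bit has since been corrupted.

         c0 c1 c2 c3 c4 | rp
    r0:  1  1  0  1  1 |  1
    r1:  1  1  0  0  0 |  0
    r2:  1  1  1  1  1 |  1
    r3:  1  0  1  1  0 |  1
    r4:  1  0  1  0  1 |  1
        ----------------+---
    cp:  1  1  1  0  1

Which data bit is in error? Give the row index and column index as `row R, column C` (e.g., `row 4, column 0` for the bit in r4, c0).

row 0, column 3

Recompute each row's even parity and compare to rp:
  r0: data parity 0, sent rp 1 → mismatch
  r1: data parity 0, sent rp 0 → ok
  r2: data parity 1, sent rp 1 → ok
  r3: data parity 1, sent rp 1 → ok
  r4: data parity 1, sent rp 1 → ok
Recompute each column's even parity and compare to cp:
  c0: data parity 1, sent cp 1 → ok
  c1: data parity 1, sent cp 1 → ok
  c2: data parity 1, sent cp 1 → ok
  c3: data parity 1, sent cp 0 → mismatch
  c4: data parity 1, sent cp 1 → ok
Exactly one row (r0) and one column (c3) fail → the flipped bit is at their intersection.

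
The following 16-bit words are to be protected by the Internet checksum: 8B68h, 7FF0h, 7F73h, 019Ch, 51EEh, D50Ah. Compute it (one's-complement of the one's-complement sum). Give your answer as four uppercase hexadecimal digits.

One's-complement addition (fold any carry out of bit 15 back into bit 0):
  0x8B68 + 0x7FF0 = 0x10B58 → wrap carry → 0x0B59
  0x0B59 + 0x7F73 = 0x08ACC
  0x8ACC + 0x019C = 0x08C68
  0x8C68 + 0x51EE = 0x0DE56
  0xDE56 + 0xD50A = 0x1B360 → wrap carry → 0xB361
One's-complement sum = 0xB361.
Checksum = ~0xB361 & 0xFFFF = 0x4C9E.

4C9E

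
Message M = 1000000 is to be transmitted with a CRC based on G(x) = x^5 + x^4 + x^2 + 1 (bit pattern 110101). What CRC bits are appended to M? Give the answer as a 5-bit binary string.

Append 5 zeros: 100000000000. Divide by 110101 (XOR where the leading bit is 1):
  pos 0: 100000 XOR 110101 = 010101
  pos 1: 101010 XOR 110101 = 011111
  pos 2: 111110 XOR 110101 = 001011
  pos 4: 101100 XOR 110101 = 011001
  pos 5: 110010 XOR 110101 = 000111
Remainder (last 5 bits) = 01110. This is the CRC / FCS.

01110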